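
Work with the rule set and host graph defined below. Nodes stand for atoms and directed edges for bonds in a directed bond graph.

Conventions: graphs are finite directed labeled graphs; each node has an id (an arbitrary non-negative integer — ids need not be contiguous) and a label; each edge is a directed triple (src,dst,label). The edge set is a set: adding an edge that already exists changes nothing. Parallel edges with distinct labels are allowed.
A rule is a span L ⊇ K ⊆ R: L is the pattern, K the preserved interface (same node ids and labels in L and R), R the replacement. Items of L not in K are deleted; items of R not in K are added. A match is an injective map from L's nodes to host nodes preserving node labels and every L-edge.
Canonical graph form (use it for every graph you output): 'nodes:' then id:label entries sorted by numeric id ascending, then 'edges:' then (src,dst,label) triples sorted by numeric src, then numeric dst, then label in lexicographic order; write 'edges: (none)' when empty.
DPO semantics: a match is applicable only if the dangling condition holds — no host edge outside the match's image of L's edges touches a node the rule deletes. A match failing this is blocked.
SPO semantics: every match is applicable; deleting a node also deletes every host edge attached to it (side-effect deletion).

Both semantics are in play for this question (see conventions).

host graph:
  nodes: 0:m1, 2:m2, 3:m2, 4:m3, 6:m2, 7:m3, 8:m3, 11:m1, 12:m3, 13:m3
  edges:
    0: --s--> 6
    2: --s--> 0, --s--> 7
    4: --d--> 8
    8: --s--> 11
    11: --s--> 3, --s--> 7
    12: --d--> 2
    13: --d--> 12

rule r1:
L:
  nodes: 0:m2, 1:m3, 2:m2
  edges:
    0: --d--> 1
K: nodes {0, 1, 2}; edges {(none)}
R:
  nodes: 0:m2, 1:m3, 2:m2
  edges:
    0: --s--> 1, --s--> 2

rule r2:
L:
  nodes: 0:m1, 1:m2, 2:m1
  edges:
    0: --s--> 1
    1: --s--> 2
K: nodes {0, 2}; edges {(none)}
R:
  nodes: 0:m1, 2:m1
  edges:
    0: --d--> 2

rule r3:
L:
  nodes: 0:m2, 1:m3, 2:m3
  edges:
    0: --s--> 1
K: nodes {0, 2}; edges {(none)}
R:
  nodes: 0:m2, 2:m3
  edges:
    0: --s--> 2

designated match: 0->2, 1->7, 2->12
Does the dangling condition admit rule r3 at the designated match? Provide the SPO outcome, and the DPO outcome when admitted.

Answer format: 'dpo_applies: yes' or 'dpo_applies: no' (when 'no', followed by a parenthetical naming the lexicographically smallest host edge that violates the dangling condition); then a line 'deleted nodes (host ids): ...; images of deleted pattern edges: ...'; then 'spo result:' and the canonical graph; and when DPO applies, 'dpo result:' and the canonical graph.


dpo_applies: no
(the rule deletes node 7, which keeps host edge (11,7,s) outside the match image — the dangling condition fails, DPO blocks; SPO proceeds and side-deletes such edges)
deleted nodes (host ids): 7; images of deleted pattern edges: (2,7,s)
spo result:
nodes: 0:m1, 2:m2, 3:m2, 4:m3, 6:m2, 8:m3, 11:m1, 12:m3, 13:m3
edges: (0,6,s); (2,0,s); (2,12,s); (4,8,d); (8,11,s); (11,3,s); (12,2,d); (13,12,d)


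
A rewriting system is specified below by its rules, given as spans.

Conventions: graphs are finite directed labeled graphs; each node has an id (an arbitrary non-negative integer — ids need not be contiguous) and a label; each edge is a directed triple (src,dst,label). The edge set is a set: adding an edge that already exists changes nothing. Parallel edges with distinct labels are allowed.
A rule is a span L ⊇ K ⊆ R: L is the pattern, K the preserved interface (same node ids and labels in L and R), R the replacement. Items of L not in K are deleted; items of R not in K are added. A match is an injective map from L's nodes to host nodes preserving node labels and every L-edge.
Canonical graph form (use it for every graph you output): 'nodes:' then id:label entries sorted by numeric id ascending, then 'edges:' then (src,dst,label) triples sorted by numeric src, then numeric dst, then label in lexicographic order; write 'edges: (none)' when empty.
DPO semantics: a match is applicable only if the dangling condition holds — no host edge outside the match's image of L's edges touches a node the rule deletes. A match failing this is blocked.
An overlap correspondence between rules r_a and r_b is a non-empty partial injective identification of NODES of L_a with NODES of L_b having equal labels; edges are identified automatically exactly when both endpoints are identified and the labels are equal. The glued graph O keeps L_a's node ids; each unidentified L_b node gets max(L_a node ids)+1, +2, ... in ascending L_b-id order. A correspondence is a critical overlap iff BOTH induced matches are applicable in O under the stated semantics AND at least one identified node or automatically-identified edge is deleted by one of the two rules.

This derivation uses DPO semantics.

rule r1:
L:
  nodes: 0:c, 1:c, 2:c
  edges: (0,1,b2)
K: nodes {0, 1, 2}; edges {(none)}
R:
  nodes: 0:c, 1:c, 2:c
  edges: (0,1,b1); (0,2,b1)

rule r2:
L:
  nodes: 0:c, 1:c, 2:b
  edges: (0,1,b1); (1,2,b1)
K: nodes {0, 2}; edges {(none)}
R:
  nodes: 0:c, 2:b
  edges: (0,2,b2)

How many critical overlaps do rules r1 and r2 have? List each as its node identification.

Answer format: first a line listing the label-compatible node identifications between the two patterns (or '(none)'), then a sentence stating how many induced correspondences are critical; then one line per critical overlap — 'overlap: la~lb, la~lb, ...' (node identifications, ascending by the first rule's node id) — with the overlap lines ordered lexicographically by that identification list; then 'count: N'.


label-compatible node identifications between L(r1) and L(r2): 0~0, 0~1, 1~0, 1~1, 2~0, 2~1
3 of the induced correspondences are critical overlaps of r1 and r2.
overlap: 0~0, 2~1
overlap: 1~0, 2~1
overlap: 2~1
count: 3


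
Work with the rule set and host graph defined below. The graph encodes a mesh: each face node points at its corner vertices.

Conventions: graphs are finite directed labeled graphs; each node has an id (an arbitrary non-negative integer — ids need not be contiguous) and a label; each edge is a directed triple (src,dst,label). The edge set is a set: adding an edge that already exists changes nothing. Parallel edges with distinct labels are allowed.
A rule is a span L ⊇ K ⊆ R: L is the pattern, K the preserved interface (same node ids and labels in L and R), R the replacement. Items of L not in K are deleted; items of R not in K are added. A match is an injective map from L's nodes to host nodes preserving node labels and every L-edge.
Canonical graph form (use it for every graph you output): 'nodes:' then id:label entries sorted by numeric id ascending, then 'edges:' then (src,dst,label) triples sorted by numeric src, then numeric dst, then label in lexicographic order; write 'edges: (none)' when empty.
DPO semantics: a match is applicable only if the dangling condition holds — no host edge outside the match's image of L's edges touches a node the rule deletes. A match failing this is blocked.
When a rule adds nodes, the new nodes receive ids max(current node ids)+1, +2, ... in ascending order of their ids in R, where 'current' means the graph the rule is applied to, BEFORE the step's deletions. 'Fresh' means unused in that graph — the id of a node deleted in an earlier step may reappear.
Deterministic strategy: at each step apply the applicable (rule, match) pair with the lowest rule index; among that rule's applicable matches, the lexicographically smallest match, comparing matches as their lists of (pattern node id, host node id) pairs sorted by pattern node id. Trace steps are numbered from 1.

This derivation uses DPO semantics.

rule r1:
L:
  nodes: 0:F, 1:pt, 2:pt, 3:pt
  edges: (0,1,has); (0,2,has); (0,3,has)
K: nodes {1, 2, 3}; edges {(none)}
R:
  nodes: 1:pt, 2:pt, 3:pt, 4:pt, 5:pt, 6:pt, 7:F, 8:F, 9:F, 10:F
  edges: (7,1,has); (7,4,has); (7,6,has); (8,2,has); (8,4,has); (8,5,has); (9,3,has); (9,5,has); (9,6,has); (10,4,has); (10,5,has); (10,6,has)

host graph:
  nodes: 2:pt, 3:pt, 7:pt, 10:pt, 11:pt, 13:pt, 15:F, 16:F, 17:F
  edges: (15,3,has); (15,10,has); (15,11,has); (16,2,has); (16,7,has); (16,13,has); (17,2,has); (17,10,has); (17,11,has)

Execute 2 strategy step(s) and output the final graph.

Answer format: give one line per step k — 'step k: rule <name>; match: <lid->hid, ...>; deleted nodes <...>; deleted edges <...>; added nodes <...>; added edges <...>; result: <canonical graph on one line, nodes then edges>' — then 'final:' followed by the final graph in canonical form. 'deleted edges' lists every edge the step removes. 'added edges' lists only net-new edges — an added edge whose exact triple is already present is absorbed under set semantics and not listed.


step 1: rule r1; match: 0->15, 1->3, 2->10, 3->11; deleted nodes 15; deleted edges (15,3,has); (15,10,has); (15,11,has); added nodes 18, 19, 20, 21, 22, 23, 24; added edges (21,3,has); (21,18,has); (21,20,has); (22,10,has); (22,18,has); (22,19,has); (23,11,has); (23,19,has); (23,20,has); (24,18,has); (24,19,has); (24,20,has); result: nodes: 2:pt, 3:pt, 7:pt, 10:pt, 11:pt, 13:pt, 16:F, 17:F, 18:pt, 19:pt, 20:pt, 21:F, 22:F, 23:F, 24:F edges: (16,2,has); (16,7,has); (16,13,has); (17,2,has); (17,10,has); (17,11,has); (21,3,has); (21,18,has); (21,20,has); (22,10,has); (22,18,has); (22,19,has); (23,11,has); (23,19,has); (23,20,has); (24,18,has); (24,19,has); (24,20,has)
step 2: rule r1; match: 0->16, 1->2, 2->7, 3->13; deleted nodes 16; deleted edges (16,2,has); (16,7,has); (16,13,has); added nodes 25, 26, 27, 28, 29, 30, 31; added edges (28,2,has); (28,25,has); (28,27,has); (29,7,has); (29,25,has); (29,26,has); (30,13,has); (30,26,has); (30,27,has); (31,25,has); (31,26,has); (31,27,has); result: nodes: 2:pt, 3:pt, 7:pt, 10:pt, 11:pt, 13:pt, 17:F, 18:pt, 19:pt, 20:pt, 21:F, 22:F, 23:F, 24:F, 25:pt, 26:pt, 27:pt, 28:F, 29:F, 30:F, 31:F edges: (17,2,has); (17,10,has); (17,11,has); (21,3,has); (21,18,has); (21,20,has); (22,10,has); (22,18,has); (22,19,has); (23,11,has); (23,19,has); (23,20,has); (24,18,has); (24,19,has); (24,20,has); (28,2,has); (28,25,has); (28,27,has); (29,7,has); (29,25,has); (29,26,has); (30,13,has); (30,26,has); (30,27,has); (31,25,has); (31,26,has); (31,27,has)
final:
nodes: 2:pt, 3:pt, 7:pt, 10:pt, 11:pt, 13:pt, 17:F, 18:pt, 19:pt, 20:pt, 21:F, 22:F, 23:F, 24:F, 25:pt, 26:pt, 27:pt, 28:F, 29:F, 30:F, 31:F
edges: (17,2,has); (17,10,has); (17,11,has); (21,3,has); (21,18,has); (21,20,has); (22,10,has); (22,18,has); (22,19,has); (23,11,has); (23,19,has); (23,20,has); (24,18,has); (24,19,has); (24,20,has); (28,2,has); (28,25,has); (28,27,has); (29,7,has); (29,25,has); (29,26,has); (30,13,has); (30,26,has); (30,27,has); (31,25,has); (31,26,has); (31,27,has)


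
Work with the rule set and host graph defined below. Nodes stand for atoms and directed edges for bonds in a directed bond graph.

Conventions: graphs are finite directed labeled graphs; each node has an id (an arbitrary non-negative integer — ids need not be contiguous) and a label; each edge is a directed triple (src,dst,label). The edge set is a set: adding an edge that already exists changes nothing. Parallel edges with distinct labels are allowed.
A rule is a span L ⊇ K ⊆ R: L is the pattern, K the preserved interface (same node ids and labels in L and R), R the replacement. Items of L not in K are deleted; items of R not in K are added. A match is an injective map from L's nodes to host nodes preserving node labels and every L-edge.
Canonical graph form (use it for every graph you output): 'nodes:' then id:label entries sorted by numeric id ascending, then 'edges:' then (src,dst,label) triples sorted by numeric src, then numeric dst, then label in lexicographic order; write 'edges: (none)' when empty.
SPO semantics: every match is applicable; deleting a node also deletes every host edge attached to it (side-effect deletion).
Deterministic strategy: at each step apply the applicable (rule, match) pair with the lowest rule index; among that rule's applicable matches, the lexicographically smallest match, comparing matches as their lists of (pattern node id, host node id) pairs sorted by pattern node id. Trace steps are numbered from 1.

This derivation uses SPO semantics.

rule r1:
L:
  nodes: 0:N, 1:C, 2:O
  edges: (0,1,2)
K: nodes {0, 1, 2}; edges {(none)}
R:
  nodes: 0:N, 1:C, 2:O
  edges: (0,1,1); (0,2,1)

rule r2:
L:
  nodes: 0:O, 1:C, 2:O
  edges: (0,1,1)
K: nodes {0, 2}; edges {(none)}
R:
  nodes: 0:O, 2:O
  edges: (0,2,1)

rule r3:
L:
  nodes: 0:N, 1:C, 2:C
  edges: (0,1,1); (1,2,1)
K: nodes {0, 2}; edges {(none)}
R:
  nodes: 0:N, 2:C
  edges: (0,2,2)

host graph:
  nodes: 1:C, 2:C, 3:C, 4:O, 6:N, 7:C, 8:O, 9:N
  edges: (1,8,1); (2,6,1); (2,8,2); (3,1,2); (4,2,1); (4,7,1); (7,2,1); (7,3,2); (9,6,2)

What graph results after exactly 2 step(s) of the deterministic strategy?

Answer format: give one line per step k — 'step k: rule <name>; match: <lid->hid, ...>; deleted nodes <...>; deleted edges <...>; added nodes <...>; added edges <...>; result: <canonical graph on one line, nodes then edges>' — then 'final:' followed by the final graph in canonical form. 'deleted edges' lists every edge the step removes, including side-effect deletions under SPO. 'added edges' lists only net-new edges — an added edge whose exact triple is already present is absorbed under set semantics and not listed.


step 1: rule r2; match: 0->4, 1->2, 2->8; deleted nodes 2; deleted edges (2,6,1); (2,8,2); (4,2,1); (7,2,1); added nodes (none); added edges (4,8,1); result: nodes: 1:C, 3:C, 4:O, 6:N, 7:C, 8:O, 9:N edges: (1,8,1); (3,1,2); (4,7,1); (4,8,1); (7,3,2); (9,6,2)
step 2: rule r2; match: 0->4, 1->7, 2->8; deleted nodes 7; deleted edges (4,7,1); (7,3,2); added nodes (none); added edges (none); result: nodes: 1:C, 3:C, 4:O, 6:N, 8:O, 9:N edges: (1,8,1); (3,1,2); (4,8,1); (9,6,2)
final:
nodes: 1:C, 3:C, 4:O, 6:N, 8:O, 9:N
edges: (1,8,1); (3,1,2); (4,8,1); (9,6,2)


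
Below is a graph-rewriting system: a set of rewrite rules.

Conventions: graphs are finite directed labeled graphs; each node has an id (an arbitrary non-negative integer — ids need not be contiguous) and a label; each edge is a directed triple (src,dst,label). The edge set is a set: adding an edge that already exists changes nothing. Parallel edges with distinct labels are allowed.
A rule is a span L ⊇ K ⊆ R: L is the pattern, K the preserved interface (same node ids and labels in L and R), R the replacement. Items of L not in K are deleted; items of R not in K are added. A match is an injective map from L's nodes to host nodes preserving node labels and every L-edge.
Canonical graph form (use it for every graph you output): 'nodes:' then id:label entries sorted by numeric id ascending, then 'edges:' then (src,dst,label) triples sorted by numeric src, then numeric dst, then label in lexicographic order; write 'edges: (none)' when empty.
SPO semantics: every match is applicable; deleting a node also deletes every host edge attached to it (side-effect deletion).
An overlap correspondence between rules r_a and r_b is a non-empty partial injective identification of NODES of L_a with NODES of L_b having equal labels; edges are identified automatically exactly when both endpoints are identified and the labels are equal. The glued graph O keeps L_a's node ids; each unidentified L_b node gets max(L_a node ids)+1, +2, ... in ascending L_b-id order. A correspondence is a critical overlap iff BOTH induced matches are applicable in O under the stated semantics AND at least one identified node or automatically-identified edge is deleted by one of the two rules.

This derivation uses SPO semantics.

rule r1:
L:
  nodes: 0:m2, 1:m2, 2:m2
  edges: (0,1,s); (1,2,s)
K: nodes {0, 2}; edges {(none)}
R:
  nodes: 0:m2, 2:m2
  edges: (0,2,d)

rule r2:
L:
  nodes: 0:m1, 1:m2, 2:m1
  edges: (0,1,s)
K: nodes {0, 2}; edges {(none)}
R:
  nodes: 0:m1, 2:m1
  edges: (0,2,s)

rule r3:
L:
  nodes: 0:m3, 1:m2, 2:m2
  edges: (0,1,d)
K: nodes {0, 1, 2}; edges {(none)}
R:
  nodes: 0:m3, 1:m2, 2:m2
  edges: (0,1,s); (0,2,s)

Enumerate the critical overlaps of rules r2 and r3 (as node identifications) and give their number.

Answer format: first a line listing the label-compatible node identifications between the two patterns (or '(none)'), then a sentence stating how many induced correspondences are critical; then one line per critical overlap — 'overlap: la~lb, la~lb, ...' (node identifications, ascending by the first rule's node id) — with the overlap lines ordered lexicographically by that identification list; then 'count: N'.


label-compatible node identifications between L(r2) and L(r3): 1~1, 1~2
2 of the induced correspondences are critical overlaps of r2 and r3.
overlap: 1~1
overlap: 1~2
count: 2


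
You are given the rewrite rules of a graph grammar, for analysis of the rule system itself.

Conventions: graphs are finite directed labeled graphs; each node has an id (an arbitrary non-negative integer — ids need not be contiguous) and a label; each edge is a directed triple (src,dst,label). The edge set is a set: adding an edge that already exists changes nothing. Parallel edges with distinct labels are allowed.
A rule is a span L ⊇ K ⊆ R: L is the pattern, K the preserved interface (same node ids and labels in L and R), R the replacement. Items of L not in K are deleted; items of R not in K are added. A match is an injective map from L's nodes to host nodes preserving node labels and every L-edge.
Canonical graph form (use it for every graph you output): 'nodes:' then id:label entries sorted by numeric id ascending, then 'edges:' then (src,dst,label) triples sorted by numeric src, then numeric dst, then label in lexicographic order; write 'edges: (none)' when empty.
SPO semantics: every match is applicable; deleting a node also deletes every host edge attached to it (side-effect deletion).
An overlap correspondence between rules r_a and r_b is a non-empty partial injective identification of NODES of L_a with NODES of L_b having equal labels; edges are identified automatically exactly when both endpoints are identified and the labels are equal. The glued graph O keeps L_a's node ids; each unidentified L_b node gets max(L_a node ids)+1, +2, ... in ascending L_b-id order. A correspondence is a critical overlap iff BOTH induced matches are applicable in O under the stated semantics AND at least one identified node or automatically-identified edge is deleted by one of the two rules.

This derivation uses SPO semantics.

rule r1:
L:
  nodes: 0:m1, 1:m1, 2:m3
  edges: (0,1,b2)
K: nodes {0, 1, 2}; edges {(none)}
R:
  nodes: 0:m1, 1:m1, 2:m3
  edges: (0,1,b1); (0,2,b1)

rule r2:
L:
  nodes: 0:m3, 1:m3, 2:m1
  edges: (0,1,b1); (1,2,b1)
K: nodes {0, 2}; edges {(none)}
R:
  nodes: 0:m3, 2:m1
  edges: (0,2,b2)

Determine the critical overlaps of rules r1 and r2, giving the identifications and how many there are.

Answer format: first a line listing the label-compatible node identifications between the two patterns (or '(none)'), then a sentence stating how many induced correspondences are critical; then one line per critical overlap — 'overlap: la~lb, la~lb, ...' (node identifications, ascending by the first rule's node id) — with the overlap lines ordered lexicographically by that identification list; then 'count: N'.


label-compatible node identifications between L(r1) and L(r2): 0~2, 1~2, 2~0, 2~1
3 of the induced correspondences are critical overlaps of r1 and r2.
overlap: 0~2, 2~1
overlap: 1~2, 2~1
overlap: 2~1
count: 3


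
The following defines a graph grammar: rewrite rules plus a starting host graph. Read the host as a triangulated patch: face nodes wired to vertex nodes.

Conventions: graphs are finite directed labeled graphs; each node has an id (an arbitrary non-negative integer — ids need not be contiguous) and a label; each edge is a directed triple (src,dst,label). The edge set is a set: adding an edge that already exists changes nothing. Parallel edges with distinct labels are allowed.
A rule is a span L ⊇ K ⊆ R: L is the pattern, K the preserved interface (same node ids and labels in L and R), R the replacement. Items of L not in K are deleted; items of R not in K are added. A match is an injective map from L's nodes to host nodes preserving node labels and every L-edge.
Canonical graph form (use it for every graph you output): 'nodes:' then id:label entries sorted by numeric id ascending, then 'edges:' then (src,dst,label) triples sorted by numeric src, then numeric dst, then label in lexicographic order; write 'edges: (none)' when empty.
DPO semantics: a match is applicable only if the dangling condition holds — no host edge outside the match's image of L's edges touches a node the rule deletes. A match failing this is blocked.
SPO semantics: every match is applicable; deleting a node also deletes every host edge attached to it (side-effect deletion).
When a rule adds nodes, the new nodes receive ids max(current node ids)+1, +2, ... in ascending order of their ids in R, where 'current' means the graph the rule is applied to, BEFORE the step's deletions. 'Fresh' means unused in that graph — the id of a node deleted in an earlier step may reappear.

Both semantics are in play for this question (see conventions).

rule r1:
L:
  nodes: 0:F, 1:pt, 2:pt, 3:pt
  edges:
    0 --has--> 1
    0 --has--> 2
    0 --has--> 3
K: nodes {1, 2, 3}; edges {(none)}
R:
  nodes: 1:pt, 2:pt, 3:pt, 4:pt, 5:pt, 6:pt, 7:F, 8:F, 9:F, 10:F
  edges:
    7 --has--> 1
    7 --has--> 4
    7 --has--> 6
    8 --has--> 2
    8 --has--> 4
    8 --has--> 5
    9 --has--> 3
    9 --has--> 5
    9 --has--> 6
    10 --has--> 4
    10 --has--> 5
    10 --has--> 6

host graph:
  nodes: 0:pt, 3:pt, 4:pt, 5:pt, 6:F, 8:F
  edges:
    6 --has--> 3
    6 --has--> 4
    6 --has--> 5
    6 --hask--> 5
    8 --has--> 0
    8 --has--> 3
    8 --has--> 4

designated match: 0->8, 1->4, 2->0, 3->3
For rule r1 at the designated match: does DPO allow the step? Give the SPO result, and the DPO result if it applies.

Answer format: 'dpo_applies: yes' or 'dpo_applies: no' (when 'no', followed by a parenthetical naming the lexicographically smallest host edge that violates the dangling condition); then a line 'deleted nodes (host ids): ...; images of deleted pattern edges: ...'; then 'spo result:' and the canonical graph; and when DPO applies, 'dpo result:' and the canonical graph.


dpo_applies: yes
deleted nodes (host ids): 8; images of deleted pattern edges: (8,0,has); (8,3,has); (8,4,has)
spo result:
nodes: 0:pt, 3:pt, 4:pt, 5:pt, 6:F, 9:pt, 10:pt, 11:pt, 12:F, 13:F, 14:F, 15:F
edges: (6,3,has); (6,4,has); (6,5,has); (6,5,hask); (12,4,has); (12,9,has); (12,11,has); (13,0,has); (13,9,has); (13,10,has); (14,3,has); (14,10,has); (14,11,has); (15,9,has); (15,10,has); (15,11,has)
dpo result:
nodes: 0:pt, 3:pt, 4:pt, 5:pt, 6:F, 9:pt, 10:pt, 11:pt, 12:F, 13:F, 14:F, 15:F
edges: (6,3,has); (6,4,has); (6,5,has); (6,5,hask); (12,4,has); (12,9,has); (12,11,has); (13,0,has); (13,9,has); (13,10,has); (14,3,has); (14,10,has); (14,11,has); (15,9,has); (15,10,has); (15,11,has)


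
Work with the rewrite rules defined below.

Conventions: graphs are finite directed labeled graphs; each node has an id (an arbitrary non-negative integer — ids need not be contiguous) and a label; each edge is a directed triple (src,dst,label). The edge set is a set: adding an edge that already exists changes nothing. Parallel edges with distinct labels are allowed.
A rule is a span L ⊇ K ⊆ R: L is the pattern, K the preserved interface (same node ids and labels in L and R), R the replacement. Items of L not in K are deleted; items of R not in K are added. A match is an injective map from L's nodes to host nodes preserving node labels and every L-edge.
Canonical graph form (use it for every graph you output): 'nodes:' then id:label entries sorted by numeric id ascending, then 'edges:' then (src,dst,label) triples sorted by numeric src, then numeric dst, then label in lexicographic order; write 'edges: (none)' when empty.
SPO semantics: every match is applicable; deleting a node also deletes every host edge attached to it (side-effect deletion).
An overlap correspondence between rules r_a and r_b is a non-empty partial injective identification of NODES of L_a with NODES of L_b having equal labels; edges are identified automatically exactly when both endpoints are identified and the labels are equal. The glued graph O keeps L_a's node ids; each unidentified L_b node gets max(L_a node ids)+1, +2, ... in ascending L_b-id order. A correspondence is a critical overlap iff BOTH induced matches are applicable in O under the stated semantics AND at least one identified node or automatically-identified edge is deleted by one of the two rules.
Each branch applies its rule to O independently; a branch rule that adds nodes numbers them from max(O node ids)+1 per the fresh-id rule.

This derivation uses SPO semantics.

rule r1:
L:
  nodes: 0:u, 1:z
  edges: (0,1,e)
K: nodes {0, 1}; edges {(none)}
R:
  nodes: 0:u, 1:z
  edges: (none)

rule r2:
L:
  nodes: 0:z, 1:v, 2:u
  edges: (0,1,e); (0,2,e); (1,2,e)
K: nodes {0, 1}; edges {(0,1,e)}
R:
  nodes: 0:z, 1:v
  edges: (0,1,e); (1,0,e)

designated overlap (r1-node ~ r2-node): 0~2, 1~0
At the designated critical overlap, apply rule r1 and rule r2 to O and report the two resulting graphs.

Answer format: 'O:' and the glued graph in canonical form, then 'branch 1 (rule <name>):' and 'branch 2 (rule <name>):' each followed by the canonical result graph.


O:
nodes: 0:u, 1:z, 2:v
edges: (0,1,e); (1,0,e); (1,2,e); (2,0,e)
branch 1 (rule r1):
nodes: 0:u, 1:z, 2:v
edges: (1,0,e); (1,2,e); (2,0,e)
branch 2 (rule r2):
nodes: 1:z, 2:v
edges: (1,2,e); (2,1,e)


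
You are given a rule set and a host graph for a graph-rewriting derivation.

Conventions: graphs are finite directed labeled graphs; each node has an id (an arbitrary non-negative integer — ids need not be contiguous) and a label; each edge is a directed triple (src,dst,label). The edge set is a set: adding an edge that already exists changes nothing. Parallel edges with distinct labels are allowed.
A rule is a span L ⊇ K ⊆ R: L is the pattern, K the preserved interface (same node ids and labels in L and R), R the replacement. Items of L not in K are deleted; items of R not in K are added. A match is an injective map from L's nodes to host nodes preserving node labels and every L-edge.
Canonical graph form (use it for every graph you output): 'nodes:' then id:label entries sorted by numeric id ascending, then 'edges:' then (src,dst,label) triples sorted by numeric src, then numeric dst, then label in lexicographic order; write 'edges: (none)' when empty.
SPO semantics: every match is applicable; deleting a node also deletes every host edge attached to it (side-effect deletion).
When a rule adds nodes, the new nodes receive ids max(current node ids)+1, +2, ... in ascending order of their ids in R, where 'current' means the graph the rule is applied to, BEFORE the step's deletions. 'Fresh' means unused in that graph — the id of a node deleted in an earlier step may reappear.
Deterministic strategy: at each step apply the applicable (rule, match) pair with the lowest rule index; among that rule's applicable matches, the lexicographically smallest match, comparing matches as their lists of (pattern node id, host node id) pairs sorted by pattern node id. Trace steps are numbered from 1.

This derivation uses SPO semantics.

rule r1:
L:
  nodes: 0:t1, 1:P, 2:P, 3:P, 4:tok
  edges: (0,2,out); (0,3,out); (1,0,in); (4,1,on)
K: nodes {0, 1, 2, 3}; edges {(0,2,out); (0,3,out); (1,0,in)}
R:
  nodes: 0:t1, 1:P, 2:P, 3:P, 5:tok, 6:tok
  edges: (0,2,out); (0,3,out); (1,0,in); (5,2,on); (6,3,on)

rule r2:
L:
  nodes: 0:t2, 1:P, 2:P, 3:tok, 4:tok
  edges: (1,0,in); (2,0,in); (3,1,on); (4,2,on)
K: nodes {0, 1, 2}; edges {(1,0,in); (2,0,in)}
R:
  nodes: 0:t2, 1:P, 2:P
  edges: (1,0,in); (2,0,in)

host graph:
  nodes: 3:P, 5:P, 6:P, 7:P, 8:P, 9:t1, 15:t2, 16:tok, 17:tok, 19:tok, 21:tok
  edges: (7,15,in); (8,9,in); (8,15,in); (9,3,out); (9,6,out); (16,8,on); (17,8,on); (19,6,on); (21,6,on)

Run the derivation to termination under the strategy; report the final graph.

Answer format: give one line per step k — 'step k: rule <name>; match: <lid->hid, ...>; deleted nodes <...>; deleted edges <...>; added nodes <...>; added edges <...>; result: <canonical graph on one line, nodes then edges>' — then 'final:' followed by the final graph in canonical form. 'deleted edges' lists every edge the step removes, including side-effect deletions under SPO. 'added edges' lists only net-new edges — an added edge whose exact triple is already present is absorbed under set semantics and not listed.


step 1: rule r1; match: 0->9, 1->8, 2->3, 3->6, 4->16; deleted nodes 16; deleted edges (16,8,on); added nodes 22, 23; added edges (22,3,on); (23,6,on); result: nodes: 3:P, 5:P, 6:P, 7:P, 8:P, 9:t1, 15:t2, 17:tok, 19:tok, 21:tok, 22:tok, 23:tok edges: (7,15,in); (8,9,in); (8,15,in); (9,3,out); (9,6,out); (17,8,on); (19,6,on); (21,6,on); (22,3,on); (23,6,on)
step 2: rule r1; match: 0->9, 1->8, 2->3, 3->6, 4->17; deleted nodes 17; deleted edges (17,8,on); added nodes 24, 25; added edges (24,3,on); (25,6,on); result: nodes: 3:P, 5:P, 6:P, 7:P, 8:P, 9:t1, 15:t2, 19:tok, 21:tok, 22:tok, 23:tok, 24:tok, 25:tok edges: (7,15,in); (8,9,in); (8,15,in); (9,3,out); (9,6,out); (19,6,on); (21,6,on); (22,3,on); (23,6,on); (24,3,on); (25,6,on)
final:
nodes: 3:P, 5:P, 6:P, 7:P, 8:P, 9:t1, 15:t2, 19:tok, 21:tok, 22:tok, 23:tok, 24:tok, 25:tok
edges: (7,15,in); (8,9,in); (8,15,in); (9,3,out); (9,6,out); (19,6,on); (21,6,on); (22,3,on); (23,6,on); (24,3,on); (25,6,on)


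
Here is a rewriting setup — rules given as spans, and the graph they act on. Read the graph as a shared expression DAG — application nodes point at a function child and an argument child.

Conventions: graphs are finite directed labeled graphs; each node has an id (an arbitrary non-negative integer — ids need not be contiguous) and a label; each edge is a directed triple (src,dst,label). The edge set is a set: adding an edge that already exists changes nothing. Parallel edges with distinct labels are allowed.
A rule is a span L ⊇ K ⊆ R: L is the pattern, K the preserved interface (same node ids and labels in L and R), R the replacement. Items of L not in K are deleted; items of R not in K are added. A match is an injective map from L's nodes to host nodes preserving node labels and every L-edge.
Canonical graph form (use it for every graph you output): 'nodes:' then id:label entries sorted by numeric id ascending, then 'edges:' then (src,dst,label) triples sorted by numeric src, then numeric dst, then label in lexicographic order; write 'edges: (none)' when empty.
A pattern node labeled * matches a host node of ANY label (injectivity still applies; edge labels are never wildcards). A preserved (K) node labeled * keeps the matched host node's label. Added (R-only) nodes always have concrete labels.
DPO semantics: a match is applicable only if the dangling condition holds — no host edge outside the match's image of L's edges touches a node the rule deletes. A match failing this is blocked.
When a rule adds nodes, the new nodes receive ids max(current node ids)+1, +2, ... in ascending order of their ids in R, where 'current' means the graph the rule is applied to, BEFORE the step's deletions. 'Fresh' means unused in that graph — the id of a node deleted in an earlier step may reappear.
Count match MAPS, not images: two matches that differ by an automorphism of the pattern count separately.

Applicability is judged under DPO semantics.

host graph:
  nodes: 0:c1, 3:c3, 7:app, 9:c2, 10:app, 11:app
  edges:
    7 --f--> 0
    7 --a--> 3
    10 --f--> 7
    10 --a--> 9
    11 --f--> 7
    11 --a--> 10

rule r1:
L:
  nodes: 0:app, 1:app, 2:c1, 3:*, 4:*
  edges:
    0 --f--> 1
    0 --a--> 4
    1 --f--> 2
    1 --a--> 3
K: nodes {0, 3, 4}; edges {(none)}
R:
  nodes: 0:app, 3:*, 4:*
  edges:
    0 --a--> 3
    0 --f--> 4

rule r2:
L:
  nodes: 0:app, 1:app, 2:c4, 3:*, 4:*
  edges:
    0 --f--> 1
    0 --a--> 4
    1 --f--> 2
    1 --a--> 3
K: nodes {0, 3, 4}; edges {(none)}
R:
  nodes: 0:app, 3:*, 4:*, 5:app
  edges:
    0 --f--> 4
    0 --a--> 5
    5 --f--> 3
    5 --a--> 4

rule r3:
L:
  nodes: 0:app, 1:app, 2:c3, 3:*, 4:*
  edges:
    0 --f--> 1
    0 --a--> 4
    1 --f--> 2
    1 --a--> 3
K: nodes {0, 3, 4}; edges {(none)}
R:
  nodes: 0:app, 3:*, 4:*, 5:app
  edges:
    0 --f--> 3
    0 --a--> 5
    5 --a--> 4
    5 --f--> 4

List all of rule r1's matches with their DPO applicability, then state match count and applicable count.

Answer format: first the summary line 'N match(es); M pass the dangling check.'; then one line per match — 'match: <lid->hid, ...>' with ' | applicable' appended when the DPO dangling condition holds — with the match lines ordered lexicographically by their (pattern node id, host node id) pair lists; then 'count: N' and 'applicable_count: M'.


2 match(es); 0 pass the dangling check.
match: 0->10, 1->7, 2->0, 3->3, 4->9
match: 0->11, 1->7, 2->0, 3->3, 4->10
count: 2
applicable_count: 0


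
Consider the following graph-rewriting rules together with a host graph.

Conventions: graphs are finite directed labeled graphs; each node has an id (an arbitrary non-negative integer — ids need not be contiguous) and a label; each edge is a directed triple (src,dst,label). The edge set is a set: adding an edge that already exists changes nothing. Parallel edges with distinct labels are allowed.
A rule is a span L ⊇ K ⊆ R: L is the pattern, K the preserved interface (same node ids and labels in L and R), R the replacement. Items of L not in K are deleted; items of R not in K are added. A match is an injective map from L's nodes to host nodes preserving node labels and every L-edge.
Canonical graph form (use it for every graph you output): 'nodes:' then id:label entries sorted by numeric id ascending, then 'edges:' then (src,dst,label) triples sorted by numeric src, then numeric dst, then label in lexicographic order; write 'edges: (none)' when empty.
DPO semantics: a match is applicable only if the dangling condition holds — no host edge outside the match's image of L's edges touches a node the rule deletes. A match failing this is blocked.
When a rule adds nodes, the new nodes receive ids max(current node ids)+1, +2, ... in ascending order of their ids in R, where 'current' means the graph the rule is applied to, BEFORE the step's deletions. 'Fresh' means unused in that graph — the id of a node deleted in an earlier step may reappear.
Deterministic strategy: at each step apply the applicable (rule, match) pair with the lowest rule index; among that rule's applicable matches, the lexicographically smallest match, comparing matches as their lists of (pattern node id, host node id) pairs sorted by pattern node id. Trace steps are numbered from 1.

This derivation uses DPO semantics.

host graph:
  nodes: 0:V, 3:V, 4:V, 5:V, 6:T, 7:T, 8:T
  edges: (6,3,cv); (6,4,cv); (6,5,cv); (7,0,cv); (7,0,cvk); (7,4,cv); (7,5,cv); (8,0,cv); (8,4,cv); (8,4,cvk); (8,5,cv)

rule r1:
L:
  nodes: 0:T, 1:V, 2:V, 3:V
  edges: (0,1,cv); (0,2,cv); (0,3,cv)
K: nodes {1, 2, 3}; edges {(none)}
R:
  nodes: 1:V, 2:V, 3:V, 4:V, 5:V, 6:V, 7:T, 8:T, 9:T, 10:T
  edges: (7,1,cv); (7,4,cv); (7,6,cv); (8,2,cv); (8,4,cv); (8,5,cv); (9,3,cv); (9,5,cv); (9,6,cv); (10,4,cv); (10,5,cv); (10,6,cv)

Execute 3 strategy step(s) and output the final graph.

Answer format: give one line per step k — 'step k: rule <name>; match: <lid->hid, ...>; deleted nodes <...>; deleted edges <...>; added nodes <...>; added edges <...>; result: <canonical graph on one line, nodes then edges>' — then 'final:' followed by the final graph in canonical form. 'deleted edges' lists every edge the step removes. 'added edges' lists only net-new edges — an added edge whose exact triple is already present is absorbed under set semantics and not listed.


step 1: rule r1; match: 0->6, 1->3, 2->4, 3->5; deleted nodes 6; deleted edges (6,3,cv); (6,4,cv); (6,5,cv); added nodes 9, 10, 11, 12, 13, 14, 15; added edges (12,3,cv); (12,9,cv); (12,11,cv); (13,4,cv); (13,9,cv); (13,10,cv); (14,5,cv); (14,10,cv); (14,11,cv); (15,9,cv); (15,10,cv); (15,11,cv); result: nodes: 0:V, 3:V, 4:V, 5:V, 7:T, 8:T, 9:V, 10:V, 11:V, 12:T, 13:T, 14:T, 15:T edges: (7,0,cv); (7,0,cvk); (7,4,cv); (7,5,cv); (8,0,cv); (8,4,cv); (8,4,cvk); (8,5,cv); (12,3,cv); (12,9,cv); (12,11,cv); (13,4,cv); (13,9,cv); (13,10,cv); (14,5,cv); (14,10,cv); (14,11,cv); (15,9,cv); (15,10,cv); (15,11,cv)
step 2: rule r1; match: 0->12, 1->3, 2->9, 3->11; deleted nodes 12; deleted edges (12,3,cv); (12,9,cv); (12,11,cv); added nodes 16, 17, 18, 19, 20, 21, 22; added edges (19,3,cv); (19,16,cv); (19,18,cv); (20,9,cv); (20,16,cv); (20,17,cv); (21,11,cv); (21,17,cv); (21,18,cv); (22,16,cv); (22,17,cv); (22,18,cv); result: nodes: 0:V, 3:V, 4:V, 5:V, 7:T, 8:T, 9:V, 10:V, 11:V, 13:T, 14:T, 15:T, 16:V, 17:V, 18:V, 19:T, 20:T, 21:T, 22:T edges: (7,0,cv); (7,0,cvk); (7,4,cv); (7,5,cv); (8,0,cv); (8,4,cv); (8,4,cvk); (8,5,cv); (13,4,cv); (13,9,cv); (13,10,cv); (14,5,cv); (14,10,cv); (14,11,cv); (15,9,cv); (15,10,cv); (15,11,cv); (19,3,cv); (19,16,cv); (19,18,cv); (20,9,cv); (20,16,cv); (20,17,cv); (21,11,cv); (21,17,cv); (21,18,cv); (22,16,cv); (22,17,cv); (22,18,cv)
step 3: rule r1; match: 0->13, 1->4, 2->9, 3->10; deleted nodes 13; deleted edges (13,4,cv); (13,9,cv); (13,10,cv); added nodes 23, 24, 25, 26, 27, 28, 29; added edges (26,4,cv); (26,23,cv); (26,25,cv); (27,9,cv); (27,23,cv); (27,24,cv); (28,10,cv); (28,24,cv); (28,25,cv); (29,23,cv); (29,24,cv); (29,25,cv); result: nodes: 0:V, 3:V, 4:V, 5:V, 7:T, 8:T, 9:V, 10:V, 11:V, 14:T, 15:T, 16:V, 17:V, 18:V, 19:T, 20:T, 21:T, 22:T, 23:V, 24:V, 25:V, 26:T, 27:T, 28:T, 29:T edges: (7,0,cv); (7,0,cvk); (7,4,cv); (7,5,cv); (8,0,cv); (8,4,cv); (8,4,cvk); (8,5,cv); (14,5,cv); (14,10,cv); (14,11,cv); (15,9,cv); (15,10,cv); (15,11,cv); (19,3,cv); (19,16,cv); (19,18,cv); (20,9,cv); (20,16,cv); (20,17,cv); (21,11,cv); (21,17,cv); (21,18,cv); (22,16,cv); (22,17,cv); (22,18,cv); (26,4,cv); (26,23,cv); (26,25,cv); (27,9,cv); (27,23,cv); (27,24,cv); (28,10,cv); (28,24,cv); (28,25,cv); (29,23,cv); (29,24,cv); (29,25,cv)
final:
nodes: 0:V, 3:V, 4:V, 5:V, 7:T, 8:T, 9:V, 10:V, 11:V, 14:T, 15:T, 16:V, 17:V, 18:V, 19:T, 20:T, 21:T, 22:T, 23:V, 24:V, 25:V, 26:T, 27:T, 28:T, 29:T
edges: (7,0,cv); (7,0,cvk); (7,4,cv); (7,5,cv); (8,0,cv); (8,4,cv); (8,4,cvk); (8,5,cv); (14,5,cv); (14,10,cv); (14,11,cv); (15,9,cv); (15,10,cv); (15,11,cv); (19,3,cv); (19,16,cv); (19,18,cv); (20,9,cv); (20,16,cv); (20,17,cv); (21,11,cv); (21,17,cv); (21,18,cv); (22,16,cv); (22,17,cv); (22,18,cv); (26,4,cv); (26,23,cv); (26,25,cv); (27,9,cv); (27,23,cv); (27,24,cv); (28,10,cv); (28,24,cv); (28,25,cv); (29,23,cv); (29,24,cv); (29,25,cv)


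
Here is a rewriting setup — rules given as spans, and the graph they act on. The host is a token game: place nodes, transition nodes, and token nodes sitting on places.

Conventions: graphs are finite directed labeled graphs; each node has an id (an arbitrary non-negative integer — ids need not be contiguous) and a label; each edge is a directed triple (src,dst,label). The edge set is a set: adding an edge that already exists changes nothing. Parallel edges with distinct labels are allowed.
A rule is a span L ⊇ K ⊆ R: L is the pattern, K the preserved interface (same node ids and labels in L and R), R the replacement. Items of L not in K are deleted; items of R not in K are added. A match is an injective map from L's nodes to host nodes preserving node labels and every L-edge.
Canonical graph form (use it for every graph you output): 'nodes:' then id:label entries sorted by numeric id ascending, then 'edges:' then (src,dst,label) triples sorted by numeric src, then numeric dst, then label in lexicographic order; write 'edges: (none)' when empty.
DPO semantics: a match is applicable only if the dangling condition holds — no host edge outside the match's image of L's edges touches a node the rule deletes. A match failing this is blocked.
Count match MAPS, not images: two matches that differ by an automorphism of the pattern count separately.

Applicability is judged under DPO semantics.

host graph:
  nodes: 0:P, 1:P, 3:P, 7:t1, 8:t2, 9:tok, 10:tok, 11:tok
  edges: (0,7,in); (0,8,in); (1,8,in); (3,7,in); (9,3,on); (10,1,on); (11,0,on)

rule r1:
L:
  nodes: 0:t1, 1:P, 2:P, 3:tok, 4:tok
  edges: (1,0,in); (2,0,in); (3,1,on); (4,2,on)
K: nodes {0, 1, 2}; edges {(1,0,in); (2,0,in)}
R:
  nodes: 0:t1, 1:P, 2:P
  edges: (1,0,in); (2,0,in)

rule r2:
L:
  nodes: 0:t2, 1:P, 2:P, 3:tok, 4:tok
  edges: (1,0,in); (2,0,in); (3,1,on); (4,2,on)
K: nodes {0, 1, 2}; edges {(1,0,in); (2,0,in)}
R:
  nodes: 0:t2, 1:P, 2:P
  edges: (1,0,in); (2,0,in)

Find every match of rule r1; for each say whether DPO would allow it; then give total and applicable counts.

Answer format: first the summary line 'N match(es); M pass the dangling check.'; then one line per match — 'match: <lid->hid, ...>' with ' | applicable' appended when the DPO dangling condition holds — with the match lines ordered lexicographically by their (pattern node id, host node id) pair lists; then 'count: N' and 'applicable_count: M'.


2 match(es); 2 pass the dangling check.
match: 0->7, 1->0, 2->3, 3->11, 4->9 | applicable
match: 0->7, 1->3, 2->0, 3->9, 4->11 | applicable
count: 2
applicable_count: 2
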